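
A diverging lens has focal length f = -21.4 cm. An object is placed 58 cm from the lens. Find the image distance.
1/di = 1/f − 1/do → di = -15.63 cm (virtual image)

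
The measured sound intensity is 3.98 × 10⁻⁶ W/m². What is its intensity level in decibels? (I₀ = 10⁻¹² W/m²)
β = 10·log₁₀(I/I₀) = 66 dB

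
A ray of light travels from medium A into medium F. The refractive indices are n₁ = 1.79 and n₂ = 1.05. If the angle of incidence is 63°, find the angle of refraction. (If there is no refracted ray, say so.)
sin θ₂ = (n₁/n₂)·sin θ₁ = 1.519 > 1, so there is no refracted ray — the light undergoes total internal reflection.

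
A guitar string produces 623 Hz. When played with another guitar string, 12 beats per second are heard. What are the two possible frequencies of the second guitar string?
f₂ = 623 ± 12 Hz → 635 Hz or 611 Hz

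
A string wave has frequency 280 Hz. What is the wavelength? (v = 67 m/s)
λ = v/f = 0.2393 m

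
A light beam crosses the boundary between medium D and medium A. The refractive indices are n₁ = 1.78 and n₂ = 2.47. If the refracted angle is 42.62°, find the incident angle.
sin θ₁ = (n₂/n₁)·sin θ₂ → θ₁ = 69.99°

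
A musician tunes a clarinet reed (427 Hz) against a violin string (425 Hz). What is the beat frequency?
2 Hz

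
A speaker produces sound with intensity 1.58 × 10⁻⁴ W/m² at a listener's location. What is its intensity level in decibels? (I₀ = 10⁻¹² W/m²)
β = 10·log₁₀(I/I₀) = 81.99 dB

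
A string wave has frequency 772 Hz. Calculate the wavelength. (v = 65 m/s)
λ = v/f = 0.0842 m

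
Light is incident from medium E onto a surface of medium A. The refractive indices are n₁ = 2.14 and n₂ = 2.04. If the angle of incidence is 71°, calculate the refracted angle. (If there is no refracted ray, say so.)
sin θ₂ = (n₁/n₂)·sin θ₁ = 0.9919 → θ₂ = 82.69°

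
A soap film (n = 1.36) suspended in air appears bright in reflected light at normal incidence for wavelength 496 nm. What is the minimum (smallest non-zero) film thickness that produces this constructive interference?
2nt = (m − ½)λ with m = 1 → t = (m − ½)λ/(2n) = 91.18 nm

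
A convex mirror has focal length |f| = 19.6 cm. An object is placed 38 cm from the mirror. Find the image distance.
f = −19.6 cm (convex); 1/di = 1/f − 1/do → di = -12.93 cm (virtual image, behind mirror)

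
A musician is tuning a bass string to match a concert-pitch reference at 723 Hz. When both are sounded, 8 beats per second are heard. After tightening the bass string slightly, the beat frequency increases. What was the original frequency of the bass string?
731 Hz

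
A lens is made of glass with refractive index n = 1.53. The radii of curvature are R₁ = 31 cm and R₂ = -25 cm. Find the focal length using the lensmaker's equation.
1/f = (n − 1)(1/R₁ − 1/R₂) → f = 26.11 cm (converging lens)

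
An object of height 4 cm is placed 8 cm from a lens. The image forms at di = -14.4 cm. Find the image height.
hi = (-di/do) × ho = 7.2 cm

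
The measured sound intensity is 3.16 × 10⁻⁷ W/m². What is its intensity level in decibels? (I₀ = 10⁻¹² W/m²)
β = 10·log₁₀(I/I₀) = 55 dB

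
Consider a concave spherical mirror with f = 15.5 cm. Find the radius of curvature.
R = 2|f| = 31 cm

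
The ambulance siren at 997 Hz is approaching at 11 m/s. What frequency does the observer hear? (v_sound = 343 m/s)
f_obs = f·v/(v − v_s) = 1030 Hz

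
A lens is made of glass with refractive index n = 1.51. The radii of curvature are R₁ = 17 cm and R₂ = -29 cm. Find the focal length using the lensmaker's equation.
1/f = (n − 1)(1/R₁ − 1/R₂) → f = 21.01 cm (converging lens)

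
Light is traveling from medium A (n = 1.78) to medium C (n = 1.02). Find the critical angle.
θc = arcsin(n₂/n₁) = 34.96°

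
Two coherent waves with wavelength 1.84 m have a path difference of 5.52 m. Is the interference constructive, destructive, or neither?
constructive — path difference = 3λ, a whole number of wavelengths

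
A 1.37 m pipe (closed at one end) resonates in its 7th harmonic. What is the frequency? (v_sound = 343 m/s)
fₙ = nv/(4L) = 438.1 Hz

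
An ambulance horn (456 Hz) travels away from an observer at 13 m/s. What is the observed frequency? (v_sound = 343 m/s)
f_obs = f·v/(v + v_s) = 439.3 Hz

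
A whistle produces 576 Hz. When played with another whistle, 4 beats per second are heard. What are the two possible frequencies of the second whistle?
f₂ = 576 ± 4 Hz → 580 Hz or 572 Hz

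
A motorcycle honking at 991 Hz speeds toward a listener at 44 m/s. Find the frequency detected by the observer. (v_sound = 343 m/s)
f_obs = f·v/(v − v_s) = 1137 Hz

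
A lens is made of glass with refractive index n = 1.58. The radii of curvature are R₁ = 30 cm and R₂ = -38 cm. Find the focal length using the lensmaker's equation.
1/f = (n − 1)(1/R₁ − 1/R₂) → f = 28.9 cm (converging lens)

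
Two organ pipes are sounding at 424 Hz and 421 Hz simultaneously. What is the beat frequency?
3 Hz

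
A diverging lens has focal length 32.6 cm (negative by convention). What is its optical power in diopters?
P = 1/f = -3.067 D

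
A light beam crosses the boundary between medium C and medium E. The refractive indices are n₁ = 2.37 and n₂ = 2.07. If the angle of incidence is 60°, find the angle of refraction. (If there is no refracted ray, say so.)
sin θ₂ = (n₁/n₂)·sin θ₁ = 0.9915 → θ₂ = 82.54°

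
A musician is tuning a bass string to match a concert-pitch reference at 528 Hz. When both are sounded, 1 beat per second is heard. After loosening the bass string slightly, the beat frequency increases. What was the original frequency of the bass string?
527 Hz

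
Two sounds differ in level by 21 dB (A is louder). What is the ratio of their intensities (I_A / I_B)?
I_A/I_B = 10^(Δβ/10) = 125.9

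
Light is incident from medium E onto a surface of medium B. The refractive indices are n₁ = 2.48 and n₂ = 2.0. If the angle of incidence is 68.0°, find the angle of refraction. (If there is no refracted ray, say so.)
sin θ₂ = (n₁/n₂)·sin θ₁ = 1.15 > 1, so there is no refracted ray — the light undergoes total internal reflection.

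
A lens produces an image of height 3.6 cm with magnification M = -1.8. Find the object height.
ho = |hi|/|M| = 2 cm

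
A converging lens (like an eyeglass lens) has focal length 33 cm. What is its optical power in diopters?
P = 1/f = 3.03 D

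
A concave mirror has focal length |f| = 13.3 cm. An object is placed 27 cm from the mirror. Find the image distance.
f = +13.3 cm (concave); 1/di = 1/f − 1/do → di = 26.21 cm (real image, in front of mirror)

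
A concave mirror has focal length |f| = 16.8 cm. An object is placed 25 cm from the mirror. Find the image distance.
f = +16.8 cm (concave); 1/di = 1/f − 1/do → di = 51.22 cm (real image, in front of mirror)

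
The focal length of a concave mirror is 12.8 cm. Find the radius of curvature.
R = 2|f| = 25.6 cm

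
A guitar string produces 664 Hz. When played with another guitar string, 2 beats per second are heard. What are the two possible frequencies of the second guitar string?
f₂ = 664 ± 2 Hz → 666 Hz or 662 Hz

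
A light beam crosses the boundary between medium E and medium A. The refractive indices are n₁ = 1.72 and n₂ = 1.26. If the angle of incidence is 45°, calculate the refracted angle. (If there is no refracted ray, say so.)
sin θ₂ = (n₁/n₂)·sin θ₁ = 0.9653 → θ₂ = 74.85°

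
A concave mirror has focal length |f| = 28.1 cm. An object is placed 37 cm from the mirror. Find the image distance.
f = +28.1 cm (concave); 1/di = 1/f − 1/do → di = 116.8 cm (real image, in front of mirror)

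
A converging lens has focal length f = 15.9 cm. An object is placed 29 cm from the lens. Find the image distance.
1/di = 1/f − 1/do → di = 35.2 cm (real image)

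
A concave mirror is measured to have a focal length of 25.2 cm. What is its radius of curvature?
R = 2|f| = 50.4 cm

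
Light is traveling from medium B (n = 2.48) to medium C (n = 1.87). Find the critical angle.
θc = arcsin(n₂/n₁) = 48.94°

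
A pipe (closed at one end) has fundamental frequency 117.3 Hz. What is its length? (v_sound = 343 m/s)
L = v/(4f₁) = 0.731 m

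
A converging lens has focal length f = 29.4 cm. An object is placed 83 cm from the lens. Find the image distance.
1/di = 1/f − 1/do → di = 45.53 cm (real image)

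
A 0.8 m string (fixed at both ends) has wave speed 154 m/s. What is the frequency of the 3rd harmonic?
fₙ = nv/(2L) = 288.8 Hz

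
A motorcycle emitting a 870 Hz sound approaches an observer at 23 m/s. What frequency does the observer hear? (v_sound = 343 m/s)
f_obs = f·v/(v − v_s) = 932.5 Hz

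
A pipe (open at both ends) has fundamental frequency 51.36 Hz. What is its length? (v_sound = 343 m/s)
L = v/(2f₁) = 3.339 m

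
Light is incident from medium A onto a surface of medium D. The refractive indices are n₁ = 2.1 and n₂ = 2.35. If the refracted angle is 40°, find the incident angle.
sin θ₁ = (n₂/n₁)·sin θ₂ → θ₁ = 46°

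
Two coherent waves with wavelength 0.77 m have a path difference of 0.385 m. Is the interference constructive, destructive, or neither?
destructive — path difference = 0.5λ, an odd multiple of λ/2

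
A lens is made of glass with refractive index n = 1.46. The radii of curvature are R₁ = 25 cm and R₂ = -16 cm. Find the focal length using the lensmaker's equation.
1/f = (n − 1)(1/R₁ − 1/R₂) → f = 21.21 cm (converging lens)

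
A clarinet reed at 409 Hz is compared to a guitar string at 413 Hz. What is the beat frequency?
4 Hz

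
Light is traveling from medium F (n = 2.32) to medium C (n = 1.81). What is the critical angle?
θc = arcsin(n₂/n₁) = 51.28°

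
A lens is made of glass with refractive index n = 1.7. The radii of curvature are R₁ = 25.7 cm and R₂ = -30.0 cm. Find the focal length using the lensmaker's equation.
1/f = (n − 1)(1/R₁ − 1/R₂) → f = 19.77 cm (converging lens)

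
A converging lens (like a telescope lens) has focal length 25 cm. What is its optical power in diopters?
P = 1/f = 4 D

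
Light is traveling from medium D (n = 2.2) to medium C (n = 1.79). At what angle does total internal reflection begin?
θc = arcsin(n₂/n₁) = 54.45°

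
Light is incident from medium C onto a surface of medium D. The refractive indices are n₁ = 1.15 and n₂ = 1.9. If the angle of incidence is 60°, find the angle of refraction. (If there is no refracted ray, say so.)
sin θ₂ = (n₁/n₂)·sin θ₁ = 0.5242 → θ₂ = 31.61°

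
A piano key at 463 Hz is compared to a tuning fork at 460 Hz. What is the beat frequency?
3 Hz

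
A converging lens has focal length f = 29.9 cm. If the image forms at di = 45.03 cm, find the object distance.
1/do = 1/f − 1/di → do = 88.99 cm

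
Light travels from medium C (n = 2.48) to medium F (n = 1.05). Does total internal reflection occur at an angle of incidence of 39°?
θc = arcsin(n₂/n₁) = 25.05°; 39° > θc, so yes — total internal reflection.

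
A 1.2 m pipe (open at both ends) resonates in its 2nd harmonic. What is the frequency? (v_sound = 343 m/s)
fₙ = nv/(2L) = 285.8 Hz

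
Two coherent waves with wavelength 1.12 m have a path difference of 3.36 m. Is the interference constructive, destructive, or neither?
constructive — path difference = 3λ, a whole number of wavelengths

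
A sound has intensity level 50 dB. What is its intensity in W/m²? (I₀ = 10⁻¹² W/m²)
I = I₀·10^(β/10) = 1.00 × 10⁻⁷ W/m²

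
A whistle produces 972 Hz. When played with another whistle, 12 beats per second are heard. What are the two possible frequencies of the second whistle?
f₂ = 972 ± 12 Hz → 984 Hz or 960 Hz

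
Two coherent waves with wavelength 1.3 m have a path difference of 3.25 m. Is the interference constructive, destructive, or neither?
destructive — path difference = 2.5λ, an odd multiple of λ/2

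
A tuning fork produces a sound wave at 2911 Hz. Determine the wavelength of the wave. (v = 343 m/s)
λ = v/f = 0.1178 m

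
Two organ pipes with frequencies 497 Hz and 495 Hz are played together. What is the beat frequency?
2 Hz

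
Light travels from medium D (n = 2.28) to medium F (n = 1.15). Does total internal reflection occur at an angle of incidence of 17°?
θc = arcsin(n₂/n₁) = 30.29°; 17° < θc, so no — the ray refracts.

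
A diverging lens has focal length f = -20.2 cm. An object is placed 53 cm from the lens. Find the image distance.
1/di = 1/f − 1/do → di = -14.63 cm (virtual image)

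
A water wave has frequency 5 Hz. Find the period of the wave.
T = 1/f = 0.2 s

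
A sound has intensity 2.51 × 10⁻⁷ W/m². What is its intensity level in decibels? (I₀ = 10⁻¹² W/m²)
β = 10·log₁₀(I/I₀) = 54 dB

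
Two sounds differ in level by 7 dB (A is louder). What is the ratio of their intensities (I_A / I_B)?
I_A/I_B = 10^(Δβ/10) = 5.012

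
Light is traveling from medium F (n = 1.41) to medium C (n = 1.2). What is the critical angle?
θc = arcsin(n₂/n₁) = 58.33°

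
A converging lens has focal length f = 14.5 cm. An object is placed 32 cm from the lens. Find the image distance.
1/di = 1/f − 1/do → di = 26.51 cm (real image)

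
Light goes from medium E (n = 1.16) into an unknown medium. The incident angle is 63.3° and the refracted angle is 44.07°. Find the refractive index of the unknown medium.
n₂ = n₁·sin θ₁ / sin θ₂ = 1.49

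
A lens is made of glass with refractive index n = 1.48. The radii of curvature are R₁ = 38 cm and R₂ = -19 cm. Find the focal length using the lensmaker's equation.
1/f = (n − 1)(1/R₁ − 1/R₂) → f = 26.39 cm (converging lens)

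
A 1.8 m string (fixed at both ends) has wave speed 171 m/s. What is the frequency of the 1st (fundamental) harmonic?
fₙ = nv/(2L) = 47.5 Hz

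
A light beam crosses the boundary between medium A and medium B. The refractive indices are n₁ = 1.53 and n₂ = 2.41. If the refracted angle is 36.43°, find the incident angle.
sin θ₁ = (n₂/n₁)·sin θ₂ → θ₁ = 69.29°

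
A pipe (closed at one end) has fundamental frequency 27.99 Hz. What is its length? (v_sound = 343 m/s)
L = v/(4f₁) = 3.064 m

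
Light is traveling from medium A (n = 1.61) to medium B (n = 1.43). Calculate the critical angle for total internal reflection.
θc = arcsin(n₂/n₁) = 62.65°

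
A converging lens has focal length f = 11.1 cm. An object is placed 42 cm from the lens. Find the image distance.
1/di = 1/f − 1/do → di = 15.09 cm (real image)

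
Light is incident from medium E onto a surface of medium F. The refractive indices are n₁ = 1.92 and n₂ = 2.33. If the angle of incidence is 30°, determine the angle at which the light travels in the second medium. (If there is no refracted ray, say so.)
sin θ₂ = (n₁/n₂)·sin θ₁ = 0.412 → θ₂ = 24.33°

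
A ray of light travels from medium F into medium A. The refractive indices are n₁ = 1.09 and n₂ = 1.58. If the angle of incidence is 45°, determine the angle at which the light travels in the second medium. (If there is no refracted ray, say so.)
sin θ₂ = (n₁/n₂)·sin θ₁ = 0.4878 → θ₂ = 29.2°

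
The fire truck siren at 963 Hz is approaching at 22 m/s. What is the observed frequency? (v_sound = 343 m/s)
f_obs = f·v/(v − v_s) = 1029 Hz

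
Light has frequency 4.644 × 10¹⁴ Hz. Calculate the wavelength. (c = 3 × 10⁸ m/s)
λ = c/f = 646 nm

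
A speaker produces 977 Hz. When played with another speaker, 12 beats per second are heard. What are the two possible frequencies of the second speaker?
f₂ = 977 ± 12 Hz → 989 Hz or 965 Hz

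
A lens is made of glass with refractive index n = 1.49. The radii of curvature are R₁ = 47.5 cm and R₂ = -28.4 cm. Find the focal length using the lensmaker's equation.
1/f = (n − 1)(1/R₁ − 1/R₂) → f = 36.27 cm (converging lens)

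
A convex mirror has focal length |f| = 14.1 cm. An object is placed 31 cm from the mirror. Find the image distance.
f = −14.1 cm (convex); 1/di = 1/f − 1/do → di = -9.692 cm (virtual image, behind mirror)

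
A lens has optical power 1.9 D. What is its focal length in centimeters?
f = 1/P = 52.63 cm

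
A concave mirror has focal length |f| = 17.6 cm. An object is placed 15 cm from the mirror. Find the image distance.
f = +17.6 cm (concave); 1/di = 1/f − 1/do → di = -101.5 cm (virtual image, behind mirror)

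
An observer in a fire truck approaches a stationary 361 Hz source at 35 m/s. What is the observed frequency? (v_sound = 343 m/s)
f_obs = f·(v + v_o)/v = 397.8 Hz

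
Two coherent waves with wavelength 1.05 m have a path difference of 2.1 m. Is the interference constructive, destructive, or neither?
constructive — path difference = 2λ, a whole number of wavelengths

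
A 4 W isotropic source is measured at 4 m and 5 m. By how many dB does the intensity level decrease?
Δβ = 20·log₁₀(r₂/r₁) = 1.938 dB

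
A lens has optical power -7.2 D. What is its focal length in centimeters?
f = 1/P = -13.89 cm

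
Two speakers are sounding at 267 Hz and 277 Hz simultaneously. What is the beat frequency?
10 Hz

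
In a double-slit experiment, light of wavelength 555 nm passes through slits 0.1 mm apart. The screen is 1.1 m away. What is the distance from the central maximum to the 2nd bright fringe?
y = mλL/d = 12.21 mm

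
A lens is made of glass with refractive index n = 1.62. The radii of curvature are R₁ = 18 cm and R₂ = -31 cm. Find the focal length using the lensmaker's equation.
1/f = (n − 1)(1/R₁ − 1/R₂) → f = 18.37 cm (converging lens)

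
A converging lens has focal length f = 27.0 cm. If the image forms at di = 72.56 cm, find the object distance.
1/do = 1/f − 1/di → do = 43 cm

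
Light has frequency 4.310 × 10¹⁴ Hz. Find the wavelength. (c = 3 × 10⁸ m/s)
λ = c/f = 696.1 nm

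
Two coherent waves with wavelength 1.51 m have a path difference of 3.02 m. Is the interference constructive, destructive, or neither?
constructive — path difference = 2λ, a whole number of wavelengths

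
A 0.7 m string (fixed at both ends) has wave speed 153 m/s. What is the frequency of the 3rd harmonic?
fₙ = nv/(2L) = 327.9 Hz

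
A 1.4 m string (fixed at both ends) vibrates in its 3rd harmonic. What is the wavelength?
λₙ = 2L/n = 0.9333 m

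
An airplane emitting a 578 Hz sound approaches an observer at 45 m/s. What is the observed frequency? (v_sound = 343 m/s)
f_obs = f·v/(v − v_s) = 665.3 Hz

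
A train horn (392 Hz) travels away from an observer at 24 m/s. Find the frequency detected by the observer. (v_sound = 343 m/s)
f_obs = f·v/(v + v_s) = 366.4 Hz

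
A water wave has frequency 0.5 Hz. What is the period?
T = 1/f = 2 s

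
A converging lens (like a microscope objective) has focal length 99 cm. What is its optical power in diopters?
P = 1/f = 1.01 D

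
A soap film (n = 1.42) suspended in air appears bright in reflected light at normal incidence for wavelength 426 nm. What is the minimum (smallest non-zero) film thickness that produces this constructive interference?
2nt = (m − ½)λ with m = 1 → t = (m − ½)λ/(2n) = 75 nm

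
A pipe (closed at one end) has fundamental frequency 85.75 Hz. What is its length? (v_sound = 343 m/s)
L = v/(4f₁) = 1 m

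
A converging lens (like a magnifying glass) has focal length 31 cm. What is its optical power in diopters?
P = 1/f = 3.226 D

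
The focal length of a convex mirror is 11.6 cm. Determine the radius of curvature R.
R = 2|f| = 23.2 cm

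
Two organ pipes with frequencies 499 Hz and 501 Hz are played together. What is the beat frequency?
2 Hz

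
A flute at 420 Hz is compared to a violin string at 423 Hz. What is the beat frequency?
3 Hz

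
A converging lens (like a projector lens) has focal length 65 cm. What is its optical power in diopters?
P = 1/f = 1.538 D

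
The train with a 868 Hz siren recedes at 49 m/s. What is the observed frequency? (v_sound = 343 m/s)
f_obs = f·v/(v + v_s) = 759.5 Hz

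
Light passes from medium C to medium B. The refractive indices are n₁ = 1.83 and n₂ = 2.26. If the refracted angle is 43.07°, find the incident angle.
sin θ₁ = (n₂/n₁)·sin θ₂ → θ₁ = 57.5°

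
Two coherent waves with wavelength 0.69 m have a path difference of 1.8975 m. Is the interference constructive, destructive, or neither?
neither (partial) — path difference = 2.75λ, neither a whole number of wavelengths nor an odd multiple of λ/2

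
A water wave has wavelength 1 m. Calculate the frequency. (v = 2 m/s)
f = v/λ = 2 Hz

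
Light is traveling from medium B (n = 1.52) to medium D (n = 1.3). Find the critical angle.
θc = arcsin(n₂/n₁) = 58.79°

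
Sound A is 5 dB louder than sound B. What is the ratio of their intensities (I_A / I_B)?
I_A/I_B = 10^(Δβ/10) = 3.162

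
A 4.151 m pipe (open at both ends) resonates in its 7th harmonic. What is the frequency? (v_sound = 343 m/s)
fₙ = nv/(2L) = 289.2 Hz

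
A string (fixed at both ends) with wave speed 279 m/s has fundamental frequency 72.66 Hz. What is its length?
L = v/(2f₁) = 1.92 m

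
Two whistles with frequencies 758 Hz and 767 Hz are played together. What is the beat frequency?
9 Hz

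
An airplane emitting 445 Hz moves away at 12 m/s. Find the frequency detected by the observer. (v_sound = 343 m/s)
f_obs = f·v/(v + v_s) = 430 Hz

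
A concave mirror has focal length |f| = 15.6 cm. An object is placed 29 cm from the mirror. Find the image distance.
f = +15.6 cm (concave); 1/di = 1/f − 1/do → di = 33.76 cm (real image, in front of mirror)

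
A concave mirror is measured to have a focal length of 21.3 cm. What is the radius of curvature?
R = 2|f| = 42.6 cm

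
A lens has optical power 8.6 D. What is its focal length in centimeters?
f = 1/P = 11.63 cm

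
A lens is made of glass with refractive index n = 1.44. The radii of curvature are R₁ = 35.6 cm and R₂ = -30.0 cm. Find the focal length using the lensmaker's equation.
1/f = (n − 1)(1/R₁ − 1/R₂) → f = 37 cm (converging lens)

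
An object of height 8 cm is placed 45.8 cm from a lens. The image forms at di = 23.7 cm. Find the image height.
hi = (-di/do) × ho = -4.14 cm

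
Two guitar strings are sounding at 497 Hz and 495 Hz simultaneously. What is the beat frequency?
2 Hz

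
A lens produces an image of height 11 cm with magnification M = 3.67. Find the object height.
ho = |hi|/|M| = 2.997 cm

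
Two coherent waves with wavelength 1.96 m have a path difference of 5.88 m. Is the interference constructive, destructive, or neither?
constructive — path difference = 3λ, a whole number of wavelengths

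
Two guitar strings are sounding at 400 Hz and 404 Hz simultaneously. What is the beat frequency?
4 Hz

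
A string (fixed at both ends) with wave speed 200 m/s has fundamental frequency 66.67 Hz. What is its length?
L = v/(2f₁) = 1.5 m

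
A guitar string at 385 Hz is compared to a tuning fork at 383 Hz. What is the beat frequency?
2 Hz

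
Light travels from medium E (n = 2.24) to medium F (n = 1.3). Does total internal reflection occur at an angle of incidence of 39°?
θc = arcsin(n₂/n₁) = 35.48°; 39° > θc, so yes — total internal reflection.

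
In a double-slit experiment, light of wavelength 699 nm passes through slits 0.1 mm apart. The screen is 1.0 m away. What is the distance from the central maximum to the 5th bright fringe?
y = mλL/d = 34.95 mm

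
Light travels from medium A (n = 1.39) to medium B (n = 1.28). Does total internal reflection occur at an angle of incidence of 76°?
θc = arcsin(n₂/n₁) = 67.05°; 76° > θc, so yes — total internal reflection.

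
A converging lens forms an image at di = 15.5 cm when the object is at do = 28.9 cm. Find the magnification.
M = −di/do = -0.5363 (inverted image)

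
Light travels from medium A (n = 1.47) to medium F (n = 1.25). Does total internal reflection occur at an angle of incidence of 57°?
θc = arcsin(n₂/n₁) = 58.25°; 57° < θc, so no — the ray refracts.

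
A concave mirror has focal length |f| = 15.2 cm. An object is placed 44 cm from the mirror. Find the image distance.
f = +15.2 cm (concave); 1/di = 1/f − 1/do → di = 23.22 cm (real image, in front of mirror)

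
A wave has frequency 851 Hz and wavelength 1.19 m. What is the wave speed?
v = fλ = 1013 m/s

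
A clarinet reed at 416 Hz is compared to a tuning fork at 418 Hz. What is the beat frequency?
2 Hz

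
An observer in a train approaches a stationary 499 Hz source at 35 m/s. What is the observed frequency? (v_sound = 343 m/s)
f_obs = f·(v + v_o)/v = 549.9 Hz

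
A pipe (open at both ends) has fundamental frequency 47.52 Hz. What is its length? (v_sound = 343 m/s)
L = v/(2f₁) = 3.609 m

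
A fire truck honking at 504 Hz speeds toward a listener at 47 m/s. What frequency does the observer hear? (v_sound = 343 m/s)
f_obs = f·v/(v − v_s) = 584 Hz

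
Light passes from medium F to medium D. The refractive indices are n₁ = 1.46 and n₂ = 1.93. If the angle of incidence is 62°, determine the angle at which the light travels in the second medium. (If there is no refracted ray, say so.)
sin θ₂ = (n₁/n₂)·sin θ₁ = 0.6679 → θ₂ = 41.91°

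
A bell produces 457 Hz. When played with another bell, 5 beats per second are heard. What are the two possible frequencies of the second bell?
f₂ = 457 ± 5 Hz → 462 Hz or 452 Hz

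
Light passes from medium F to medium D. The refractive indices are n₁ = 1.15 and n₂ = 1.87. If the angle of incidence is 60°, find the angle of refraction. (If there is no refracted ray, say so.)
sin θ₂ = (n₁/n₂)·sin θ₁ = 0.5326 → θ₂ = 32.18°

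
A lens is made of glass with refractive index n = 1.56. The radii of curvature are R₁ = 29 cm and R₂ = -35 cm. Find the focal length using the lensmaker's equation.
1/f = (n − 1)(1/R₁ − 1/R₂) → f = 28.32 cm (converging lens)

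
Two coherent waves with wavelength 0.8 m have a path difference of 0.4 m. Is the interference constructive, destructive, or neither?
destructive — path difference = 0.5λ, an odd multiple of λ/2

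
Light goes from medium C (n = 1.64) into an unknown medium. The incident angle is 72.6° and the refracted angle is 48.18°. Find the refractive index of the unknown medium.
n₂ = n₁·sin θ₁ / sin θ₂ = 2.1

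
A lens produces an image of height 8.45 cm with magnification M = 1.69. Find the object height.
ho = |hi|/|M| = 5 cm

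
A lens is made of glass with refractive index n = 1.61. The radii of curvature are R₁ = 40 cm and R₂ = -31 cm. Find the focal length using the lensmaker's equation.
1/f = (n − 1)(1/R₁ − 1/R₂) → f = 28.63 cm (converging lens)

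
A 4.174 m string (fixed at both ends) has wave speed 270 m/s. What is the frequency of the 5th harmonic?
fₙ = nv/(2L) = 161.7 Hz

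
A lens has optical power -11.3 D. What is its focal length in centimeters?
f = 1/P = -8.85 cm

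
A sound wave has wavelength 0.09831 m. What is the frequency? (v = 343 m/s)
f = v/λ = 3489 Hz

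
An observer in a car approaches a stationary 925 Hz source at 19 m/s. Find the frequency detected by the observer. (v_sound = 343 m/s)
f_obs = f·(v + v_o)/v = 976.2 Hz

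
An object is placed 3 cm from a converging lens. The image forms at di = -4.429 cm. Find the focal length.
1/f = 1/do + 1/di → f = 9.298 cm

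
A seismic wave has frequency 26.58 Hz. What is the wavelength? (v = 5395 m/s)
λ = v/f = 203 m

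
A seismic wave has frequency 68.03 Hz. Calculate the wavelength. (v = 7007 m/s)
λ = v/f = 103 m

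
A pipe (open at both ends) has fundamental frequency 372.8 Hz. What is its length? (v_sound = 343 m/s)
L = v/(2f₁) = 0.46 m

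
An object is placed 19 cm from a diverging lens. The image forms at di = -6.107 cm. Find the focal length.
1/f = 1/do + 1/di → f = -9 cm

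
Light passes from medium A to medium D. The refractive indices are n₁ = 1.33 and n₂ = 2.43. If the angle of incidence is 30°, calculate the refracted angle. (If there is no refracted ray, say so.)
sin θ₂ = (n₁/n₂)·sin θ₁ = 0.2737 → θ₂ = 15.88°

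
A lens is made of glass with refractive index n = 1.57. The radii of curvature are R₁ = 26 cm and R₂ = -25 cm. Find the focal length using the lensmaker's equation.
1/f = (n − 1)(1/R₁ − 1/R₂) → f = 22.36 cm (converging lens)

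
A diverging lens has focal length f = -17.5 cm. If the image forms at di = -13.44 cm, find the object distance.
1/do = 1/f − 1/di → do = 57.93 cm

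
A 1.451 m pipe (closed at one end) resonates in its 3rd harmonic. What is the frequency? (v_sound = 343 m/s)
fₙ = nv/(4L) = 177.3 Hz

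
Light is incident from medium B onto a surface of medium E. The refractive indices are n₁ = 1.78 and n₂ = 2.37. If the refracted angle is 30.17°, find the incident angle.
sin θ₁ = (n₂/n₁)·sin θ₂ → θ₁ = 42°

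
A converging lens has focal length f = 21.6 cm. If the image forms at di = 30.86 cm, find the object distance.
1/do = 1/f − 1/di → do = 71.98 cm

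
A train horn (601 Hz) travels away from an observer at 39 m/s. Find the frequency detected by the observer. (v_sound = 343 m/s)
f_obs = f·v/(v + v_s) = 539.6 Hz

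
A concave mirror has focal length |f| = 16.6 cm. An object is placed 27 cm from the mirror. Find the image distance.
f = +16.6 cm (concave); 1/di = 1/f − 1/do → di = 43.1 cm (real image, in front of mirror)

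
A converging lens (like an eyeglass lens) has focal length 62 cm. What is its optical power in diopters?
P = 1/f = 1.613 D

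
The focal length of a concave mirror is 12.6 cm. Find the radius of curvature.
R = 2|f| = 25.2 cm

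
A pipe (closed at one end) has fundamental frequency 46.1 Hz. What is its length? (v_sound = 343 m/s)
L = v/(4f₁) = 1.86 m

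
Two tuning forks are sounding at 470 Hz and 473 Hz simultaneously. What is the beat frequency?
3 Hz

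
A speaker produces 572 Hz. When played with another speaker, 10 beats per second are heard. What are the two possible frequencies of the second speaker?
f₂ = 572 ± 10 Hz → 582 Hz or 562 Hz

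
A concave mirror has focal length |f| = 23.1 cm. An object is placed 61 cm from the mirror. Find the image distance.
f = +23.1 cm (concave); 1/di = 1/f − 1/do → di = 37.18 cm (real image, in front of mirror)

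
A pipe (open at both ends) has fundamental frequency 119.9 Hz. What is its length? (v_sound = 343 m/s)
L = v/(2f₁) = 1.43 m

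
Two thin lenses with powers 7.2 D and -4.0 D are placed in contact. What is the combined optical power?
P_total = P₁ + P₂ = 3.2 D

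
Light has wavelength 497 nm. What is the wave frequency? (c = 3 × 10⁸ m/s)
f = c/λ = 6.036 × 10¹⁴ Hz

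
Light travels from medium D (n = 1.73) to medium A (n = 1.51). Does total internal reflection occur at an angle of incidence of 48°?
θc = arcsin(n₂/n₁) = 60.79°; 48° < θc, so no — the ray refracts.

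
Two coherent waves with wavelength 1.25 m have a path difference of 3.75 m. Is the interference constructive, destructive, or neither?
constructive — path difference = 3λ, a whole number of wavelengths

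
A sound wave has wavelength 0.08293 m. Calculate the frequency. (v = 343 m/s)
f = v/λ = 4136 Hz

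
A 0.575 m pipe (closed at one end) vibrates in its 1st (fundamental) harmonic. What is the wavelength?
λₙ = 4L/n = 2.3 m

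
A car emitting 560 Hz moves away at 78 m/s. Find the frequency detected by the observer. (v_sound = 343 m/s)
f_obs = f·v/(v + v_s) = 456.2 Hz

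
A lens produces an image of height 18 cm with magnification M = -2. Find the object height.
ho = |hi|/|M| = 9 cm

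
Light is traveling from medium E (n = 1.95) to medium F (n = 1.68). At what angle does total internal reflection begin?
θc = arcsin(n₂/n₁) = 59.49°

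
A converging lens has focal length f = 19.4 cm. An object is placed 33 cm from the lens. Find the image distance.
1/di = 1/f − 1/do → di = 47.07 cm (real image)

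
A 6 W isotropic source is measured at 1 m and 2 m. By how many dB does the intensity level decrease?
Δβ = 20·log₁₀(r₂/r₁) = 6.021 dB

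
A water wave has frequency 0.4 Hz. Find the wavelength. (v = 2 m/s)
λ = v/f = 5 m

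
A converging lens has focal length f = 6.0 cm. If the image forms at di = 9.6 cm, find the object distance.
1/do = 1/f − 1/di → do = 16 cm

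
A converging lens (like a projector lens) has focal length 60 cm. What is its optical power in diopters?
P = 1/f = 1.667 D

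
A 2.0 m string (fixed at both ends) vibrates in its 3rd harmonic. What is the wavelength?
λₙ = 2L/n = 1.333 m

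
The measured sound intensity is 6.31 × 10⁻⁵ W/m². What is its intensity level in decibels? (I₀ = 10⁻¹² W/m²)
β = 10·log₁₀(I/I₀) = 78 dB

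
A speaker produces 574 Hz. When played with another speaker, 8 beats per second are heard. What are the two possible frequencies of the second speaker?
f₂ = 574 ± 8 Hz → 582 Hz or 566 Hz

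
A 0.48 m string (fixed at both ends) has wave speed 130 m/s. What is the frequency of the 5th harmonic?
fₙ = nv/(2L) = 677.1 Hz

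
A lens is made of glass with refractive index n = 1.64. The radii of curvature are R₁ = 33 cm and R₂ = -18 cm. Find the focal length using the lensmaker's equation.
1/f = (n − 1)(1/R₁ − 1/R₂) → f = 18.2 cm (converging lens)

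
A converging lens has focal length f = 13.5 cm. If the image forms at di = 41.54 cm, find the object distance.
1/do = 1/f − 1/di → do = 20 cm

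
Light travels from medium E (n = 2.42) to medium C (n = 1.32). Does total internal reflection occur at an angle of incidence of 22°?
θc = arcsin(n₂/n₁) = 33.06°; 22° < θc, so no — the ray refracts.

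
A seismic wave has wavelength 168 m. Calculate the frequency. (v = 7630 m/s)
f = v/λ = 45.42 Hz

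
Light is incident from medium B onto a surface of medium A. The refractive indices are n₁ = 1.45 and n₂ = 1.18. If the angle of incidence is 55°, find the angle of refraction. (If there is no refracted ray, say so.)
sin θ₂ = (n₁/n₂)·sin θ₁ = 1.007 > 1, so there is no refracted ray — the light undergoes total internal reflection.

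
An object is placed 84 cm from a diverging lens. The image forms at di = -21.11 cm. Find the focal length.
1/f = 1/do + 1/di → f = -28.2 cm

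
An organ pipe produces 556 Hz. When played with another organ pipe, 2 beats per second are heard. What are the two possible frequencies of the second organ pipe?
f₂ = 556 ± 2 Hz → 558 Hz or 554 Hz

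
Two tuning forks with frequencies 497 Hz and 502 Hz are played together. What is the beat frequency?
5 Hz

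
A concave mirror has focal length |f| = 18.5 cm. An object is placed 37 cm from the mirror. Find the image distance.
f = +18.5 cm (concave); 1/di = 1/f − 1/do → di = 37 cm (real image, in front of mirror)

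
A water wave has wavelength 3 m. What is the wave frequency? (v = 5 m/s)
f = v/λ = 1.667 Hz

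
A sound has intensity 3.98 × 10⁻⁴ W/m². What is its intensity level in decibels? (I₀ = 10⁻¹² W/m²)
β = 10·log₁₀(I/I₀) = 86 dB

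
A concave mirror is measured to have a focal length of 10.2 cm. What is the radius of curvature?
R = 2|f| = 20.4 cm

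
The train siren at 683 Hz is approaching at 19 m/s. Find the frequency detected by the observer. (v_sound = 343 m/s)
f_obs = f·v/(v − v_s) = 723.1 Hz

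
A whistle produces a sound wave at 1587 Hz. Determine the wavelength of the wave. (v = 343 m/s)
λ = v/f = 0.2161 m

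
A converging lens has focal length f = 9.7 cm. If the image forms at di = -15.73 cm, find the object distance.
1/do = 1/f − 1/di → do = 6 cm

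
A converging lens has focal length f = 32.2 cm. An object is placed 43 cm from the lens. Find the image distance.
1/di = 1/f − 1/do → di = 128.2 cm (real image)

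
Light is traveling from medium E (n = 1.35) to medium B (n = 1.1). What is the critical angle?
θc = arcsin(n₂/n₁) = 54.57°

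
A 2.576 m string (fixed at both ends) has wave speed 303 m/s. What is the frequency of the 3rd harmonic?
fₙ = nv/(2L) = 176.4 Hz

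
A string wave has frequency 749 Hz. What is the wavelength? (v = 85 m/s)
λ = v/f = 0.1135 m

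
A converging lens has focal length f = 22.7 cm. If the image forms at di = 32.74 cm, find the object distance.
1/do = 1/f − 1/di → do = 74.02 cm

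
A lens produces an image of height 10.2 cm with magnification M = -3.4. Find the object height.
ho = |hi|/|M| = 3 cm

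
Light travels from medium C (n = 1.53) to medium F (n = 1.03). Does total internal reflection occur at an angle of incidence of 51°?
θc = arcsin(n₂/n₁) = 42.31°; 51° > θc, so yes — total internal reflection.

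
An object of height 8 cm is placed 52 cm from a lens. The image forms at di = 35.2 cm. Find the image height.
hi = (-di/do) × ho = -5.415 cm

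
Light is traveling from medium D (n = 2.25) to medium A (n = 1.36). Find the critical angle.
θc = arcsin(n₂/n₁) = 37.19°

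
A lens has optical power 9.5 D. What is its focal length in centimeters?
f = 1/P = 10.53 cm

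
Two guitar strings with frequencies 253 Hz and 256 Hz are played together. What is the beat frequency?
3 Hz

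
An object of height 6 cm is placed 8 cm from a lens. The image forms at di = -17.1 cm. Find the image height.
hi = (-di/do) × ho = 12.83 cm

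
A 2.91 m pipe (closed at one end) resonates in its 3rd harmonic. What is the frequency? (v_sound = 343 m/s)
fₙ = nv/(4L) = 88.4 Hz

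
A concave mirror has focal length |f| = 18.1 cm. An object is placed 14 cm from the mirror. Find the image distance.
f = +18.1 cm (concave); 1/di = 1/f − 1/do → di = -61.8 cm (virtual image, behind mirror)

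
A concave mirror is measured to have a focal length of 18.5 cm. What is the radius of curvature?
R = 2|f| = 37 cm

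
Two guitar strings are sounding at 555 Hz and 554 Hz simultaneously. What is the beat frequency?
1 Hz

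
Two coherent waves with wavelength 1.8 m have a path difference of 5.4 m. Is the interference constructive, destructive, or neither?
constructive — path difference = 3λ, a whole number of wavelengths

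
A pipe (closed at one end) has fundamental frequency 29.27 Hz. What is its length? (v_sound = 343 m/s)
L = v/(4f₁) = 2.93 m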